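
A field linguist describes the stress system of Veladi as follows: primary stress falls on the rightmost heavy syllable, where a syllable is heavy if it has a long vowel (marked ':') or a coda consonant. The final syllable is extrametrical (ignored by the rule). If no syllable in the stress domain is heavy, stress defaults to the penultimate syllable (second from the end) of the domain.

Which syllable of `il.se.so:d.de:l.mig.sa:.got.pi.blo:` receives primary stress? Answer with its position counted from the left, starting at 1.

The final syllable (9, blo:) is extrametrical; the stress domain is syllables 1–8.
Weights: 1 il H, 2 se L, 3 so:d H, 4 de:l H, 5 mig H, 6 sa: H, 7 got H, 8 pi L.
Heavy syllables in the domain: 1, 3, 4, 5, 6, 7. The rightmost is syllable 7 (got).
Primary stress: syllable 7 → il.se.so:d.de:l.mig.sa:.ˈgot.pi.blo:.

7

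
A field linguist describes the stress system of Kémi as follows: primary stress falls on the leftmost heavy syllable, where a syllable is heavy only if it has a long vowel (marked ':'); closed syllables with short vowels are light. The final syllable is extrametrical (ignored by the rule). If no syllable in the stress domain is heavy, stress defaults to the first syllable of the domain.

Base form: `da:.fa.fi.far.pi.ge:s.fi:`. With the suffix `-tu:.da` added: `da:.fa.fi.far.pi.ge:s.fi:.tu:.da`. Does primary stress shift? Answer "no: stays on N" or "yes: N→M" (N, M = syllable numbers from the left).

Base `da:.fa.fi.far.pi.ge:s.fi:` (7 syllables):
  The final syllable (7, fi:) is extrametrical; the stress domain is syllables 1–6.
  Weights: 1 da: H, 2 fa L, 3 fi L, 4 far L, 5 pi L, 6 ge:s H.
  Heavy syllables in the domain: 1, 6. The leftmost is syllable 1 (da:).
  → primary stress on syllable 1.
Suffixed `da:.fa.fi.far.pi.ge:s.fi:.tu:.da` (9 syllables):
  The final syllable (9, da) is extrametrical; the stress domain is syllables 1–8.
  Weights: 1 da: H, 2 fa L, 3 fi L, 4 far L, 5 pi L, 6 ge:s H, 7 fi: H, 8 tu: H.
  Heavy syllables in the domain: 1, 6, 7, 8. The leftmost is syllable 1 (da:).
  → primary stress on syllable 1.

no: stays on 1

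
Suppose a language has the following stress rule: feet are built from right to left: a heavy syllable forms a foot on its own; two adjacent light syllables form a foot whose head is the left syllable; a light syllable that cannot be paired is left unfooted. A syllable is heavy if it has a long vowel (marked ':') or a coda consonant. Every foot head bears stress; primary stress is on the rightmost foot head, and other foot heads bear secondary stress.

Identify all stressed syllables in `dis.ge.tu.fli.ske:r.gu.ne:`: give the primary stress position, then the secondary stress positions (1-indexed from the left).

primary 7, secondary 1, 3, 5

Weights: 1 dis H, 2 ge L, 3 tu L, 4 fli L, 5 ske:r H, 6 gu L, 7 ne: H.
Parse right to left (heavy = foot alone; LL = one foot; stranded L unfooted): (ˈdis) ge (ˈtu.fli) (ˈske:r) gu (ˈne:).
Foot heads: 1, 3, 5, 7.
Primary stress on the rightmost head = syllable 7.
Secondary stress on 1, 3, 5: ˌdis.ge.ˌtu.fli.ˌske:r.gu.ˈne:.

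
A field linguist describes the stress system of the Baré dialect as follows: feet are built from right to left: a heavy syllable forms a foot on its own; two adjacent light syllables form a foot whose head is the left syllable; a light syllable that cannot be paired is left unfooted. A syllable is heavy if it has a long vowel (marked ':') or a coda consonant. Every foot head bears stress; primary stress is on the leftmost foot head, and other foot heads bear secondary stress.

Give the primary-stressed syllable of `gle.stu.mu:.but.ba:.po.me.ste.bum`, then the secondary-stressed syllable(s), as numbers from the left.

primary 1, secondary 3, 4, 5, 7, 9

Weights: 1 gle L, 2 stu L, 3 mu: H, 4 but H, 5 ba: H, 6 po L, 7 me L, 8 ste L, 9 bum H.
Parse right to left (heavy = foot alone; LL = one foot; stranded L unfooted): (ˈgle.stu) (ˈmu:) (ˈbut) (ˈba:) po (ˈme.ste) (ˈbum).
Foot heads: 1, 3, 4, 5, 7, 9.
Primary stress on the leftmost head = syllable 1.
Secondary stress on 3, 4, 5, 7, 9: ˈgle.stu.ˌmu:.ˌbut.ˌba:.po.ˌme.ste.ˌbum.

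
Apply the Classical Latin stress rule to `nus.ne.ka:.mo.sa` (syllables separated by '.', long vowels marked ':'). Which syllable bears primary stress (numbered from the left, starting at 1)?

Classical Latin: stress the penult if heavy (long vowel or closed), else the antepenult.
Weights: 3 ka: H, 4 mo L, 5 sa L.
The penult (syllable 4, mo) is light, so stress falls on the antepenult (syllable 3, ka:).
Stress on syllable 3: nus.ne.ˈka:.mo.sa.

3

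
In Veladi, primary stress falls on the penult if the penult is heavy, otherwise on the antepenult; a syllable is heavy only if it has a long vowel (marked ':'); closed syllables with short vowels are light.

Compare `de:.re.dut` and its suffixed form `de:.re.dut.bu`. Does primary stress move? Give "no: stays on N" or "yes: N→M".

Base `de:.re.dut` (3 syllables):
  Weights: 1 de: H, 2 re L, 3 dut L.
  The penult (syllable 2, re) is light, so stress falls on the antepenult (syllable 1, de:).
  → primary stress on syllable 1.
Suffixed `de:.re.dut.bu` (4 syllables):
  Weights: 2 re L, 3 dut L, 4 bu L.
  The penult (syllable 3, dut) is light, so stress falls on the antepenult (syllable 2, re).
  → primary stress on syllable 2.

yes: 1→2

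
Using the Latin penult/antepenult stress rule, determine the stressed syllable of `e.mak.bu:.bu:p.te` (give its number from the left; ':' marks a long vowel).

4

Classical Latin: stress the penult if heavy (long vowel or closed), else the antepenult.
Weights: 3 bu: H, 4 bu:p H, 5 te L.
The penult (syllable 4, bu:p) is heavy, so it takes stress.
Stress on syllable 4: e.mak.bu:.ˈbu:p.te.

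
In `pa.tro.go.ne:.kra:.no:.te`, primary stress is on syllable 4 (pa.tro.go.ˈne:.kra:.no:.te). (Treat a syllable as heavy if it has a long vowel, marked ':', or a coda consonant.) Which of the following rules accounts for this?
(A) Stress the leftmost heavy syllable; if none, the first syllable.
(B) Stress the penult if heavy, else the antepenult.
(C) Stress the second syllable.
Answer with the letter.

A

Rule A → syllable 4 ✓.
Rule B → syllable 6 (observed: 4).
Rule C → syllable 2 (observed: 4).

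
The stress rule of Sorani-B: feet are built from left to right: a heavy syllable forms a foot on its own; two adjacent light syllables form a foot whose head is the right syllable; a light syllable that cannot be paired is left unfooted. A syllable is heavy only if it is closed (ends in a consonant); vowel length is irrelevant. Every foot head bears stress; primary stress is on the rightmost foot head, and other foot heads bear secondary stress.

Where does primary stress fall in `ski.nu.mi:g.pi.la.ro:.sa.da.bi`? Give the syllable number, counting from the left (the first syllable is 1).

Weights: 1 ski L, 2 nu L, 3 mi:g H, 4 pi L, 5 la L, 6 ro: L, 7 sa L, 8 da L, 9 bi L.
Parse left to right (heavy = foot alone; LL = one foot; stranded L unfooted): (ski.ˈnu) (ˈmi:g) (pi.ˈla) (ro:.ˈsa) (da.ˈbi).
Foot heads: 2, 3, 5, 7, 9.
Primary stress on the rightmost head = syllable 9.
Primary stress: syllable 9 → ski.nu.mi:g.pi.la.ro:.sa.da.ˈbi.

9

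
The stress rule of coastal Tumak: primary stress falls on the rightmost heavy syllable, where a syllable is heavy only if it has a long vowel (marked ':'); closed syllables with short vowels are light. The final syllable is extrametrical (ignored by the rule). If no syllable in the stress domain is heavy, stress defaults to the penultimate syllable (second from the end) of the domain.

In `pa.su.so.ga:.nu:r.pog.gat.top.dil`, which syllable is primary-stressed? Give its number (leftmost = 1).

The final syllable (9, dil) is extrametrical; the stress domain is syllables 1–8.
Weights: 1 pa L, 2 su L, 3 so L, 4 ga: H, 5 nu:r H, 6 pog L, 7 gat L, 8 top L.
Heavy syllables in the domain: 4, 5. The rightmost is syllable 5 (nu:r).
Primary stress: syllable 5 → pa.su.so.ga:.ˈnu:r.pog.gat.top.dil.

5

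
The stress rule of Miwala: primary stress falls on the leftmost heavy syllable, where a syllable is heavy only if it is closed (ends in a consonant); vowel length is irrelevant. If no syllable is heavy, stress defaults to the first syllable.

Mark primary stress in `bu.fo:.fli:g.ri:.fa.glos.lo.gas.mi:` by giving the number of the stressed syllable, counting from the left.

Weights: 1 bu L, 2 fo: L, 3 fli:g H, 4 ri: L, 5 fa L, 6 glos H, 7 lo L, 8 gas H, 9 mi: L.
Heavy syllables in the domain: 3, 6, 8. The leftmost is syllable 3 (fli:g).
Primary stress: syllable 3 → bu.fo:.ˈfli:g.ri:.fa.glos.lo.gas.mi:.

3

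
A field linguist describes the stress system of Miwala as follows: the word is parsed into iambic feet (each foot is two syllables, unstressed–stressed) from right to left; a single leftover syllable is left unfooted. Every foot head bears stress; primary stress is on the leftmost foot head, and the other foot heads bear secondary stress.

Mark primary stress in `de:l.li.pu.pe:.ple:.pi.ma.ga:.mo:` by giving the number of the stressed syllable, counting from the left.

3

Parse right to left into iambic (σˈσ) feet: de:l (li.ˈpu) (pe:.ˈple:) (pi.ˈma) (ga:.ˈmo:). Syllable 1 is left unfooted.
Foot heads (stressed positions): 3, 5, 7, 9.
End Rule Leftmost: primary stress on the leftmost head = syllable 3.
Primary stress: syllable 3 → de:l.li.ˈpu.pe:.ple:.pi.ma.ga:.mo:.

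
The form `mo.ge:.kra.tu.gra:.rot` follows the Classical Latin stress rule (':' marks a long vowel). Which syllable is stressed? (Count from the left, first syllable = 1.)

Classical Latin: stress the penult if heavy (long vowel or closed), else the antepenult.
Weights: 4 tu L, 5 gra: H, 6 rot H.
The penult (syllable 5, gra:) is heavy, so it takes stress.
Stress on syllable 5: mo.ge:.kra.tu.ˈgra:.rot.

5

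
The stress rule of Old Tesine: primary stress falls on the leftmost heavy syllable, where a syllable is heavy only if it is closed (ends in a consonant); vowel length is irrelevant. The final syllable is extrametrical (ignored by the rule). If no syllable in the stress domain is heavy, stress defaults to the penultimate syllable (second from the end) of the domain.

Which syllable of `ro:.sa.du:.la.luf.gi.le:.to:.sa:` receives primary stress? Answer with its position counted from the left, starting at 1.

5

The final syllable (9, sa:) is extrametrical; the stress domain is syllables 1–8.
Weights: 1 ro: L, 2 sa L, 3 du: L, 4 la L, 5 luf H, 6 gi L, 7 le: L, 8 to: L.
Heavy syllables in the domain: 5. The leftmost is syllable 5 (luf).
Primary stress: syllable 5 → ro:.sa.du:.la.ˈluf.gi.le:.to:.sa:.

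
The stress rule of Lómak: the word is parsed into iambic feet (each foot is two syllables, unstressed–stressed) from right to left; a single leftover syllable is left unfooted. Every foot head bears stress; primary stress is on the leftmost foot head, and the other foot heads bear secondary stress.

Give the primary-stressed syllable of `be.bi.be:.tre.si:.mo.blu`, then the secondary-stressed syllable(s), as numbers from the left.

primary 3, secondary 5, 7

Parse right to left into iambic (σˈσ) feet: be (bi.ˈbe:) (tre.ˈsi:) (mo.ˈblu). Syllable 1 is left unfooted.
Foot heads (stressed positions): 3, 5, 7.
End Rule Leftmost: primary stress on the leftmost head = syllable 3.
Secondary stress on 5, 7: be.bi.ˈbe:.tre.ˌsi:.mo.ˌblu.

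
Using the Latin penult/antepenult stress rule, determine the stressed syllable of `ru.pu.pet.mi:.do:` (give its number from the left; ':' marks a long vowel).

Classical Latin: stress the penult if heavy (long vowel or closed), else the antepenult.
Weights: 3 pet H, 4 mi: H, 5 do: H.
The penult (syllable 4, mi:) is heavy, so it takes stress.
Stress on syllable 4: ru.pu.pet.ˈmi:.do:.

4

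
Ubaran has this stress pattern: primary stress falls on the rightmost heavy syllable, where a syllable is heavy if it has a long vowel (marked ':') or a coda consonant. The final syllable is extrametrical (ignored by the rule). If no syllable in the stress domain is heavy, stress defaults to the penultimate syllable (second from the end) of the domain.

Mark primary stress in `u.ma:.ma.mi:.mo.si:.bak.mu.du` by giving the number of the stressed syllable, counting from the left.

The final syllable (9, du) is extrametrical; the stress domain is syllables 1–8.
Weights: 1 u L, 2 ma: H, 3 ma L, 4 mi: H, 5 mo L, 6 si: H, 7 bak H, 8 mu L.
Heavy syllables in the domain: 2, 4, 6, 7. The rightmost is syllable 7 (bak).
Primary stress: syllable 7 → u.ma:.ma.mi:.mo.si:.ˈbak.mu.du.

7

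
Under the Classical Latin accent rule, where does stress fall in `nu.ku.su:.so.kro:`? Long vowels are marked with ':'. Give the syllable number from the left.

3

Classical Latin: stress the penult if heavy (long vowel or closed), else the antepenult.
Weights: 3 su: H, 4 so L, 5 kro: H.
The penult (syllable 4, so) is light, so stress falls on the antepenult (syllable 3, su:).
Stress on syllable 3: nu.ku.ˈsu:.so.kro:.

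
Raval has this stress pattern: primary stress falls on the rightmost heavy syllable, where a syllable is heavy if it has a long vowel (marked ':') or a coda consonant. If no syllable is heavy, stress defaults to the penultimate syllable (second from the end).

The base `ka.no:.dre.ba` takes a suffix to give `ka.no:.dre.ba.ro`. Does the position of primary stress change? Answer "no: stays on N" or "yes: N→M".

no: stays on 2

Base `ka.no:.dre.ba` (4 syllables):
  Weights: 1 ka L, 2 no: H, 3 dre L, 4 ba L.
  Heavy syllables in the domain: 2. The rightmost is syllable 2 (no:).
  → primary stress on syllable 2.
Suffixed `ka.no:.dre.ba.ro` (5 syllables):
  Weights: 1 ka L, 2 no: H, 3 dre L, 4 ba L, 5 ro L.
  Heavy syllables in the domain: 2. The rightmost is syllable 2 (no:).
  → primary stress on syllable 2.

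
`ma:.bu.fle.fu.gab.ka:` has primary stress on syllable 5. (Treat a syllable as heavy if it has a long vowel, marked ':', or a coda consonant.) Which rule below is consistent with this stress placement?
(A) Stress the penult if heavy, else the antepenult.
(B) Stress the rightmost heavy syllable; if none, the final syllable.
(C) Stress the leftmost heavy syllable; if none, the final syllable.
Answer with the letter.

Rule A → syllable 5 ✓.
Rule B → syllable 6 (observed: 5).
Rule C → syllable 1 (observed: 5).

A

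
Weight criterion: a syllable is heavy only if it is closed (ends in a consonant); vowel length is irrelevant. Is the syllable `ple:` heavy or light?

`ple:`: long vowel, open (no coda). Open (no coda) → light.

light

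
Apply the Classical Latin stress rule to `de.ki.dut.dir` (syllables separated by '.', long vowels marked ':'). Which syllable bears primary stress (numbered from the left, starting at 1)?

3

Classical Latin: stress the penult if heavy (long vowel or closed), else the antepenult.
Weights: 2 ki L, 3 dut H, 4 dir H.
The penult (syllable 3, dut) is heavy, so it takes stress.
Stress on syllable 3: de.ki.ˈdut.dir.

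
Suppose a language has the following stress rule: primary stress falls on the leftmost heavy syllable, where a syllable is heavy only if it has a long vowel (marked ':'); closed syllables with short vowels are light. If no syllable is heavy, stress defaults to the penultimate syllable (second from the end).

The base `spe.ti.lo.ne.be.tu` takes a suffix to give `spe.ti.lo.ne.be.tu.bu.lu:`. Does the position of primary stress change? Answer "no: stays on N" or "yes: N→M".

Base `spe.ti.lo.ne.be.tu` (6 syllables):
  Weights: 1 spe L, 2 ti L, 3 lo L, 4 ne L, 5 be L, 6 tu L.
  No heavy syllable in the domain; default to the penultimate syllable (second from the end) = syllable 5.
  → primary stress on syllable 5.
Suffixed `spe.ti.lo.ne.be.tu.bu.lu:` (8 syllables):
  Weights: 1 spe L, 2 ti L, 3 lo L, 4 ne L, 5 be L, 6 tu L, 7 bu L, 8 lu: H.
  Heavy syllables in the domain: 8. The leftmost is syllable 8 (lu:).
  → primary stress on syllable 8.

yes: 5→8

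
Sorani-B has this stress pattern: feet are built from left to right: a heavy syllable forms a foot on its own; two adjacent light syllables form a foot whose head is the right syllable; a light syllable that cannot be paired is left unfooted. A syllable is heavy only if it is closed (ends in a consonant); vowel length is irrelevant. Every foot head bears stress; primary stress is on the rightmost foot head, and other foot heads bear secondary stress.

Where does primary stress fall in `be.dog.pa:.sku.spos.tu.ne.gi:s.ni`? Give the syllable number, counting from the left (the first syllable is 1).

8

Weights: 1 be L, 2 dog H, 3 pa: L, 4 sku L, 5 spos H, 6 tu L, 7 ne L, 8 gi:s H, 9 ni L.
Parse left to right (heavy = foot alone; LL = one foot; stranded L unfooted): be (ˈdog) (pa:.ˈsku) (ˈspos) (tu.ˈne) (ˈgi:s) ni.
Foot heads: 2, 4, 5, 7, 8.
Primary stress on the rightmost head = syllable 8.
Primary stress: syllable 8 → be.dog.pa:.sku.spos.tu.ne.ˈgi:s.ni.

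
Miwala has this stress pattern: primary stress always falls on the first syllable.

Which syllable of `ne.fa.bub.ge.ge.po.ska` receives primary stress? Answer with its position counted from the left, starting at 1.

1

The word has 7 syllables; the first syllable is syllable 1 (ne).
Primary stress: syllable 1 → ˈne.fa.bub.ge.ge.po.ska.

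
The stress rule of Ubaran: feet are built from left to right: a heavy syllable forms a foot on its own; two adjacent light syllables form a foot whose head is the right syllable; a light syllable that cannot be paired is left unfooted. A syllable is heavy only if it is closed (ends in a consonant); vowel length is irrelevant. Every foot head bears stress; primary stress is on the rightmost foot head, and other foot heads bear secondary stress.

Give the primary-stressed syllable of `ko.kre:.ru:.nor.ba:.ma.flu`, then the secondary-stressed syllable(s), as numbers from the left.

Weights: 1 ko L, 2 kre: L, 3 ru: L, 4 nor H, 5 ba: L, 6 ma L, 7 flu L.
Parse left to right (heavy = foot alone; LL = one foot; stranded L unfooted): (ko.ˈkre:) ru: (ˈnor) (ba:.ˈma) flu.
Foot heads: 2, 4, 6.
Primary stress on the rightmost head = syllable 6.
Secondary stress on 2, 4: ko.ˌkre:.ru:.ˌnor.ba:.ˈma.flu.

primary 6, secondary 2, 4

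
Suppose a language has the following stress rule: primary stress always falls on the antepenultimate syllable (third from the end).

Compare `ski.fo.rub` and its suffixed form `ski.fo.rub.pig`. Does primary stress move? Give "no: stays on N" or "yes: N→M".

yes: 1→2

Base `ski.fo.rub` (3 syllables):
  The word has 3 syllables; the antepenultimate syllable (third from the end) is syllable 1 (ski).
  → primary stress on syllable 1.
Suffixed `ski.fo.rub.pig` (4 syllables):
  The word has 4 syllables; the antepenultimate syllable (third from the end) is syllable 2 (fo).
  → primary stress on syllable 2.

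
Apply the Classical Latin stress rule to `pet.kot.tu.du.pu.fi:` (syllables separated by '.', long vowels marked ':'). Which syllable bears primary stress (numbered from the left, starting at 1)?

4

Classical Latin: stress the penult if heavy (long vowel or closed), else the antepenult.
Weights: 4 du L, 5 pu L, 6 fi: H.
The penult (syllable 5, pu) is light, so stress falls on the antepenult (syllable 4, du).
Stress on syllable 4: pet.kot.tu.ˈdu.pu.fi:.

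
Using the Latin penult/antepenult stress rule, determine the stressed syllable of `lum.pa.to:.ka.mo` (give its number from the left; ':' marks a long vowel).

3

Classical Latin: stress the penult if heavy (long vowel or closed), else the antepenult.
Weights: 3 to: H, 4 ka L, 5 mo L.
The penult (syllable 4, ka) is light, so stress falls on the antepenult (syllable 3, to:).
Stress on syllable 3: lum.pa.ˈto:.ka.mo.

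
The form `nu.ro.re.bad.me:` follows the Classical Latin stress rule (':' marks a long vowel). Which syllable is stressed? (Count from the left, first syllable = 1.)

4

Classical Latin: stress the penult if heavy (long vowel or closed), else the antepenult.
Weights: 3 re L, 4 bad H, 5 me: H.
The penult (syllable 4, bad) is heavy, so it takes stress.
Stress on syllable 4: nu.ro.re.ˈbad.me:.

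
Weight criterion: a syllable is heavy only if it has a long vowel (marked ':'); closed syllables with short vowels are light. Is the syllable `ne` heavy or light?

`ne`: short vowel, open (no coda). Short vowel → light.

light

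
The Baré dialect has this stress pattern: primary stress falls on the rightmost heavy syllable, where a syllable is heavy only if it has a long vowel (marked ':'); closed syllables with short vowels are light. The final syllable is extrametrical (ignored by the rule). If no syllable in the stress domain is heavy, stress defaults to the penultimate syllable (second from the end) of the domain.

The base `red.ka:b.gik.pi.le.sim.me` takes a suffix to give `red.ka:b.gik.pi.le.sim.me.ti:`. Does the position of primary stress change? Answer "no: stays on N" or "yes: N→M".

no: stays on 2

Base `red.ka:b.gik.pi.le.sim.me` (7 syllables):
  The final syllable (7, me) is extrametrical; the stress domain is syllables 1–6.
  Weights: 1 red L, 2 ka:b H, 3 gik L, 4 pi L, 5 le L, 6 sim L.
  Heavy syllables in the domain: 2. The rightmost is syllable 2 (ka:b).
  → primary stress on syllable 2.
Suffixed `red.ka:b.gik.pi.le.sim.me.ti:` (8 syllables):
  The final syllable (8, ti:) is extrametrical; the stress domain is syllables 1–7.
  Weights: 1 red L, 2 ka:b H, 3 gik L, 4 pi L, 5 le L, 6 sim L, 7 me L.
  Heavy syllables in the domain: 2. The rightmost is syllable 2 (ka:b).
  → primary stress on syllable 2.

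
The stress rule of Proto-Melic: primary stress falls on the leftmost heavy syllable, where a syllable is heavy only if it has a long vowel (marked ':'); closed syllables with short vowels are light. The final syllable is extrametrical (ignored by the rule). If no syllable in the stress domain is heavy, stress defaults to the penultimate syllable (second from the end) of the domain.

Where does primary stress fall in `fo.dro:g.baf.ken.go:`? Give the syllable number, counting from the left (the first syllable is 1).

The final syllable (5, go:) is extrametrical; the stress domain is syllables 1–4.
Weights: 1 fo L, 2 dro:g H, 3 baf L, 4 ken L.
Heavy syllables in the domain: 2. The leftmost is syllable 2 (dro:g).
Primary stress: syllable 2 → fo.ˈdro:g.baf.ken.go:.

2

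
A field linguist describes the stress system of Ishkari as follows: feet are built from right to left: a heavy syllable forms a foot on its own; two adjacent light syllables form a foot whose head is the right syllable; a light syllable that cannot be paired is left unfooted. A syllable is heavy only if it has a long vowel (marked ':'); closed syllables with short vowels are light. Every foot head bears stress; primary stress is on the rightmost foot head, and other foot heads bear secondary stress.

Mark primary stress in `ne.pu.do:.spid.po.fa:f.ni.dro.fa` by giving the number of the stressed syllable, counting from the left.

Weights: 1 ne L, 2 pu L, 3 do: H, 4 spid L, 5 po L, 6 fa:f H, 7 ni L, 8 dro L, 9 fa L.
Parse right to left (heavy = foot alone; LL = one foot; stranded L unfooted): (ne.ˈpu) (ˈdo:) (spid.ˈpo) (ˈfa:f) ni (dro.ˈfa).
Foot heads: 2, 3, 5, 6, 9.
Primary stress on the rightmost head = syllable 9.
Primary stress: syllable 9 → ne.pu.do:.spid.po.fa:f.ni.dro.ˈfa.

9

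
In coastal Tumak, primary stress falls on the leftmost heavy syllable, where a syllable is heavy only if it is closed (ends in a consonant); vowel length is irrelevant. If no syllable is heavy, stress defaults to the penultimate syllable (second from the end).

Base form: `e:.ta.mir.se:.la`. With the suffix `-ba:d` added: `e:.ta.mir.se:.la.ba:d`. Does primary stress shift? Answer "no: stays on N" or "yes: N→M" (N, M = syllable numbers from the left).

Base `e:.ta.mir.se:.la` (5 syllables):
  Weights: 1 e: L, 2 ta L, 3 mir H, 4 se: L, 5 la L.
  Heavy syllables in the domain: 3. The leftmost is syllable 3 (mir).
  → primary stress on syllable 3.
Suffixed `e:.ta.mir.se:.la.ba:d` (6 syllables):
  Weights: 1 e: L, 2 ta L, 3 mir H, 4 se: L, 5 la L, 6 ba:d H.
  Heavy syllables in the domain: 3, 6. The leftmost is syllable 3 (mir).
  → primary stress on syllable 3.

no: stays on 3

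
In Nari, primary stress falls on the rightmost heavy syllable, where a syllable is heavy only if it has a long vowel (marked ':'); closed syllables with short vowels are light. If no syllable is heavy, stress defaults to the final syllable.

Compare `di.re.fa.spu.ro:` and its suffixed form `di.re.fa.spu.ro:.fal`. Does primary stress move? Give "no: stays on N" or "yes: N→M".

Base `di.re.fa.spu.ro:` (5 syllables):
  Weights: 1 di L, 2 re L, 3 fa L, 4 spu L, 5 ro: H.
  Heavy syllables in the domain: 5. The rightmost is syllable 5 (ro:).
  → primary stress on syllable 5.
Suffixed `di.re.fa.spu.ro:.fal` (6 syllables):
  Weights: 1 di L, 2 re L, 3 fa L, 4 spu L, 5 ro: H, 6 fal L.
  Heavy syllables in the domain: 5. The rightmost is syllable 5 (ro:).
  → primary stress on syllable 5.

no: stays on 5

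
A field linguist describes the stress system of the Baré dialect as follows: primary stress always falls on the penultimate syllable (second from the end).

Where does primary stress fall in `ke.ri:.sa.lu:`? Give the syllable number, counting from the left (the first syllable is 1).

3

The word has 4 syllables; the penultimate syllable (second from the end) is syllable 3 (sa).
Primary stress: syllable 3 → ke.ri:.ˈsa.lu:.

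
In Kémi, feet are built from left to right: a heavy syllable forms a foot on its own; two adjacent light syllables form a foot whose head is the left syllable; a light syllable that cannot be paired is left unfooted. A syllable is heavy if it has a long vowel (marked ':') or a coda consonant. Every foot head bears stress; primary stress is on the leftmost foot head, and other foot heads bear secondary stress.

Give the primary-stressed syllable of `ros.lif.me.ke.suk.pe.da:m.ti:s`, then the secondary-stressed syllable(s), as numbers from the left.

primary 1, secondary 2, 3, 5, 7, 8

Weights: 1 ros H, 2 lif H, 3 me L, 4 ke L, 5 suk H, 6 pe L, 7 da:m H, 8 ti:s H.
Parse left to right (heavy = foot alone; LL = one foot; stranded L unfooted): (ˈros) (ˈlif) (ˈme.ke) (ˈsuk) pe (ˈda:m) (ˈti:s).
Foot heads: 1, 2, 3, 5, 7, 8.
Primary stress on the leftmost head = syllable 1.
Secondary stress on 2, 3, 5, 7, 8: ˈros.ˌlif.ˌme.ke.ˌsuk.pe.ˌda:m.ˌti:s.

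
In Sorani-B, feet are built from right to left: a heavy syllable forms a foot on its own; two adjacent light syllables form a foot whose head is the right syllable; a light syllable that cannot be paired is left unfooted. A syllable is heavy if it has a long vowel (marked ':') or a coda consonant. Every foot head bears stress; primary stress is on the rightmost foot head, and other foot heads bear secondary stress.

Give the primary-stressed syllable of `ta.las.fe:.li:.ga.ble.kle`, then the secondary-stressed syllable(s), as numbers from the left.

Weights: 1 ta L, 2 las H, 3 fe: H, 4 li: H, 5 ga L, 6 ble L, 7 kle L.
Parse right to left (heavy = foot alone; LL = one foot; stranded L unfooted): ta (ˈlas) (ˈfe:) (ˈli:) ga (ble.ˈkle).
Foot heads: 2, 3, 4, 7.
Primary stress on the rightmost head = syllable 7.
Secondary stress on 2, 3, 4: ta.ˌlas.ˌfe:.ˌli:.ga.ble.ˈkle.

primary 7, secondary 2, 3, 4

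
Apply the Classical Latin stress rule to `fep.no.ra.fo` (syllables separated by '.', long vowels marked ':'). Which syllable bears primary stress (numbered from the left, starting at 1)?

2

Classical Latin: stress the penult if heavy (long vowel or closed), else the antepenult.
Weights: 2 no L, 3 ra L, 4 fo L.
The penult (syllable 3, ra) is light, so stress falls on the antepenult (syllable 2, no).
Stress on syllable 2: fep.ˈno.ra.fo.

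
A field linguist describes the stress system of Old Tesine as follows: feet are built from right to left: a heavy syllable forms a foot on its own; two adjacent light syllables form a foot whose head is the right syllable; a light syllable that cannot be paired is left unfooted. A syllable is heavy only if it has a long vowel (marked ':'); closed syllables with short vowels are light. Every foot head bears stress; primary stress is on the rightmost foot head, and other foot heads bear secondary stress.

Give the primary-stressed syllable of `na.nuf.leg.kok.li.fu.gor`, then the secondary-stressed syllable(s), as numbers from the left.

primary 7, secondary 3, 5

Weights: 1 na L, 2 nuf L, 3 leg L, 4 kok L, 5 li L, 6 fu L, 7 gor L.
Parse right to left (heavy = foot alone; LL = one foot; stranded L unfooted): na (nuf.ˈleg) (kok.ˈli) (fu.ˈgor).
Foot heads: 3, 5, 7.
Primary stress on the rightmost head = syllable 7.
Secondary stress on 3, 5: na.nuf.ˌleg.kok.ˌli.fu.ˈgor.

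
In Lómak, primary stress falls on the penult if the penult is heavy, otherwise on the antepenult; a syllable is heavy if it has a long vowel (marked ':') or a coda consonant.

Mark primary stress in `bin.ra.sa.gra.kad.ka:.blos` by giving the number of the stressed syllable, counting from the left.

Weights: 5 kad H, 6 ka: H, 7 blos H.
The penult (syllable 6, ka:) is heavy, so it takes stress.
Primary stress: syllable 6 → bin.ra.sa.gra.kad.ˈka:.blos.

6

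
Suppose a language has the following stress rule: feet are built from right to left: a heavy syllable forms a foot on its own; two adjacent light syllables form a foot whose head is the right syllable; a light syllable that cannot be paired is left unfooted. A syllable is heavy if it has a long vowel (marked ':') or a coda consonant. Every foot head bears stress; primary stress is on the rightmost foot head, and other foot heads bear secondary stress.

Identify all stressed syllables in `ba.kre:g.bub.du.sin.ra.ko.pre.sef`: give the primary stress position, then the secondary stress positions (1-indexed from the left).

primary 9, secondary 2, 3, 5, 8

Weights: 1 ba L, 2 kre:g H, 3 bub H, 4 du L, 5 sin H, 6 ra L, 7 ko L, 8 pre L, 9 sef H.
Parse right to left (heavy = foot alone; LL = one foot; stranded L unfooted): ba (ˈkre:g) (ˈbub) du (ˈsin) ra (ko.ˈpre) (ˈsef).
Foot heads: 2, 3, 5, 8, 9.
Primary stress on the rightmost head = syllable 9.
Secondary stress on 2, 3, 5, 8: ba.ˌkre:g.ˌbub.du.ˌsin.ra.ko.ˌpre.ˈsef.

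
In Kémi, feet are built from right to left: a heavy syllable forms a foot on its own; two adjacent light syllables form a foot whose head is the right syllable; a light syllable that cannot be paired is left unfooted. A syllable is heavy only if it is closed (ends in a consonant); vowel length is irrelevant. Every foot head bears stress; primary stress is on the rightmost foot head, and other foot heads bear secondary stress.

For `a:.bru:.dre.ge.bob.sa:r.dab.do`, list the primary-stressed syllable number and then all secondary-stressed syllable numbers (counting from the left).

Weights: 1 a: L, 2 bru: L, 3 dre L, 4 ge L, 5 bob H, 6 sa:r H, 7 dab H, 8 do L.
Parse right to left (heavy = foot alone; LL = one foot; stranded L unfooted): (a:.ˈbru:) (dre.ˈge) (ˈbob) (ˈsa:r) (ˈdab) do.
Foot heads: 2, 4, 5, 6, 7.
Primary stress on the rightmost head = syllable 7.
Secondary stress on 2, 4, 5, 6: a:.ˌbru:.dre.ˌge.ˌbob.ˌsa:r.ˈdab.do.

primary 7, secondary 2, 4, 5, 6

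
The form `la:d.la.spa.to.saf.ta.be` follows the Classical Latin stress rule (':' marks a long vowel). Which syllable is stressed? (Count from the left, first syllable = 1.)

Classical Latin: stress the penult if heavy (long vowel or closed), else the antepenult.
Weights: 5 saf H, 6 ta L, 7 be L.
The penult (syllable 6, ta) is light, so stress falls on the antepenult (syllable 5, saf).
Stress on syllable 5: la:d.la.spa.to.ˈsaf.ta.be.

5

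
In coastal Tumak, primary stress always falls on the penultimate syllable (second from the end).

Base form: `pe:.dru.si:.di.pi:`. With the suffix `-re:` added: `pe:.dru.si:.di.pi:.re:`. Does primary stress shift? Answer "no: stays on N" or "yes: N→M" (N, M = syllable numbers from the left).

yes: 4→5

Base `pe:.dru.si:.di.pi:` (5 syllables):
  The word has 5 syllables; the penultimate syllable (second from the end) is syllable 4 (di).
  → primary stress on syllable 4.
Suffixed `pe:.dru.si:.di.pi:.re:` (6 syllables):
  The word has 6 syllables; the penultimate syllable (second from the end) is syllable 5 (pi:).
  → primary stress on syllable 5.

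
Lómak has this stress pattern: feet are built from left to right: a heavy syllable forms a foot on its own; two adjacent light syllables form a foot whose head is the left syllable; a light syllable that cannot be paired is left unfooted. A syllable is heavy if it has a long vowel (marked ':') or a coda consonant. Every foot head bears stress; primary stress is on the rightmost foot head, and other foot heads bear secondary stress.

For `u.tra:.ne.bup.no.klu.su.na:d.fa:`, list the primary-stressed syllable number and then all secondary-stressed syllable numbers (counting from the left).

primary 9, secondary 2, 4, 5, 8

Weights: 1 u L, 2 tra: H, 3 ne L, 4 bup H, 5 no L, 6 klu L, 7 su L, 8 na:d H, 9 fa: H.
Parse left to right (heavy = foot alone; LL = one foot; stranded L unfooted): u (ˈtra:) ne (ˈbup) (ˈno.klu) su (ˈna:d) (ˈfa:).
Foot heads: 2, 4, 5, 8, 9.
Primary stress on the rightmost head = syllable 9.
Secondary stress on 2, 4, 5, 8: u.ˌtra:.ne.ˌbup.ˌno.klu.su.ˌna:d.ˈfa:.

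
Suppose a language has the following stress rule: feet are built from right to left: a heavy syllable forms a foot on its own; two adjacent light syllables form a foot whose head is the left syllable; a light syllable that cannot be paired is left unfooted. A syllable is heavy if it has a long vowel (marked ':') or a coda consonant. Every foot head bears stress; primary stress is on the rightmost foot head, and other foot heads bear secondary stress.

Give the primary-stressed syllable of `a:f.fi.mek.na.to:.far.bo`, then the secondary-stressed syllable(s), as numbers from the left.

primary 6, secondary 1, 3, 5

Weights: 1 a:f H, 2 fi L, 3 mek H, 4 na L, 5 to: H, 6 far H, 7 bo L.
Parse right to left (heavy = foot alone; LL = one foot; stranded L unfooted): (ˈa:f) fi (ˈmek) na (ˈto:) (ˈfar) bo.
Foot heads: 1, 3, 5, 6.
Primary stress on the rightmost head = syllable 6.
Secondary stress on 1, 3, 5: ˌa:f.fi.ˌmek.na.ˌto:.ˈfar.bo.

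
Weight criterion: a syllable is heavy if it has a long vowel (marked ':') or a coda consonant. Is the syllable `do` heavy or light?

`do`: short vowel, open (no coda). Short vowel, open → light.

light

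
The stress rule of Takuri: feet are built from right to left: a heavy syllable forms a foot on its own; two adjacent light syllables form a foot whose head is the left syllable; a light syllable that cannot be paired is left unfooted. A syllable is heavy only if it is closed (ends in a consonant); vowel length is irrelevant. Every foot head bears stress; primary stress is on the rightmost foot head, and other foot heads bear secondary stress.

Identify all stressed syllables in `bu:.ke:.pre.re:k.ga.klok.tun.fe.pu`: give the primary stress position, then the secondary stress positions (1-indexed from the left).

Weights: 1 bu: L, 2 ke: L, 3 pre L, 4 re:k H, 5 ga L, 6 klok H, 7 tun H, 8 fe L, 9 pu L.
Parse right to left (heavy = foot alone; LL = one foot; stranded L unfooted): bu: (ˈke:.pre) (ˈre:k) ga (ˈklok) (ˈtun) (ˈfe.pu).
Foot heads: 2, 4, 6, 7, 8.
Primary stress on the rightmost head = syllable 8.
Secondary stress on 2, 4, 6, 7: bu:.ˌke:.pre.ˌre:k.ga.ˌklok.ˌtun.ˈfe.pu.

primary 8, secondary 2, 4, 6, 7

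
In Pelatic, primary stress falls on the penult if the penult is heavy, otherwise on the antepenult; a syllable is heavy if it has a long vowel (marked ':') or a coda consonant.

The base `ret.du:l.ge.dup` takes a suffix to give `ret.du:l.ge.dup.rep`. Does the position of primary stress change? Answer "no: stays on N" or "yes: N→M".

yes: 2→4

Base `ret.du:l.ge.dup` (4 syllables):
  Weights: 2 du:l H, 3 ge L, 4 dup H.
  The penult (syllable 3, ge) is light, so stress falls on the antepenult (syllable 2, du:l).
  → primary stress on syllable 2.
Suffixed `ret.du:l.ge.dup.rep` (5 syllables):
  Weights: 3 ge L, 4 dup H, 5 rep H.
  The penult (syllable 4, dup) is heavy, so it takes stress.
  → primary stress on syllable 4.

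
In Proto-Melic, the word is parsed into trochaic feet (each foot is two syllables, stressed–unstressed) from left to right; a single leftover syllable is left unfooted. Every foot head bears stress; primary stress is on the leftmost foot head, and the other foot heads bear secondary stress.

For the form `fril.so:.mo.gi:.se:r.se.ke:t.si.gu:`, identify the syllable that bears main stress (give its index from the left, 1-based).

1

Parse left to right into trochaic (ˈσσ) feet: (ˈfril.so:) (ˈmo.gi:) (ˈse:r.se) (ˈke:t.si) gu:. Syllable 9 is left unfooted.
Foot heads (stressed positions): 1, 3, 5, 7.
End Rule Leftmost: primary stress on the leftmost head = syllable 1.
Primary stress: syllable 1 → ˈfril.so:.mo.gi:.se:r.se.ke:t.si.gu:.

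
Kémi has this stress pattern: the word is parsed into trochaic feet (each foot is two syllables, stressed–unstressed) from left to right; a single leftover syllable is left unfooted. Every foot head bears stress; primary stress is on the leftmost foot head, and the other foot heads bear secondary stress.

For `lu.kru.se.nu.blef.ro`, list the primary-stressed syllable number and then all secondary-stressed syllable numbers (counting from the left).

Parse left to right into trochaic (ˈσσ) feet: (ˈlu.kru) (ˈse.nu) (ˈblef.ro).
Foot heads (stressed positions): 1, 3, 5.
End Rule Leftmost: primary stress on the leftmost head = syllable 1.
Secondary stress on 3, 5: ˈlu.kru.ˌse.nu.ˌblef.ro.

primary 1, secondary 3, 5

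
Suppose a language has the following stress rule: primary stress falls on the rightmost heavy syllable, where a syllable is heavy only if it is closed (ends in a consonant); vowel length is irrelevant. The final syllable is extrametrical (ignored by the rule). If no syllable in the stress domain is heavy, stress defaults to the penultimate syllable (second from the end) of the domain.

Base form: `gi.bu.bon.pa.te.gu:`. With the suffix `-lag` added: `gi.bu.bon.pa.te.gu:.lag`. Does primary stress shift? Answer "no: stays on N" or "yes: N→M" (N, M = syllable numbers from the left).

Base `gi.bu.bon.pa.te.gu:` (6 syllables):
  The final syllable (6, gu:) is extrametrical; the stress domain is syllables 1–5.
  Weights: 1 gi L, 2 bu L, 3 bon H, 4 pa L, 5 te L.
  Heavy syllables in the domain: 3. The rightmost is syllable 3 (bon).
  → primary stress on syllable 3.
Suffixed `gi.bu.bon.pa.te.gu:.lag` (7 syllables):
  The final syllable (7, lag) is extrametrical; the stress domain is syllables 1–6.
  Weights: 1 gi L, 2 bu L, 3 bon H, 4 pa L, 5 te L, 6 gu: L.
  Heavy syllables in the domain: 3. The rightmost is syllable 3 (bon).
  → primary stress on syllable 3.

no: stays on 3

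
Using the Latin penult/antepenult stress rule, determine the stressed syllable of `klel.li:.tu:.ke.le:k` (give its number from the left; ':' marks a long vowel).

3

Classical Latin: stress the penult if heavy (long vowel or closed), else the antepenult.
Weights: 3 tu: H, 4 ke L, 5 le:k H.
The penult (syllable 4, ke) is light, so stress falls on the antepenult (syllable 3, tu:).
Stress on syllable 3: klel.li:.ˈtu:.ke.le:k.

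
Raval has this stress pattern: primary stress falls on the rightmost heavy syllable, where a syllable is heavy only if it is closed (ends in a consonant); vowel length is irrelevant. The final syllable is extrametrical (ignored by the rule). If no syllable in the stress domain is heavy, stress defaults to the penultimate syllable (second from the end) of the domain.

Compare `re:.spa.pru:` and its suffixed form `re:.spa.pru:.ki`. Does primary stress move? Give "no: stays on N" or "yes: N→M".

yes: 1→2

Base `re:.spa.pru:` (3 syllables):
  The final syllable (3, pru:) is extrametrical; the stress domain is syllables 1–2.
  Weights: 1 re: L, 2 spa L.
  No heavy syllable in the domain; default to the penultimate syllable (second from the end) of the domain = syllable 1.
  → primary stress on syllable 1.
Suffixed `re:.spa.pru:.ki` (4 syllables):
  The final syllable (4, ki) is extrametrical; the stress domain is syllables 1–3.
  Weights: 1 re: L, 2 spa L, 3 pru: L.
  No heavy syllable in the domain; default to the penultimate syllable (second from the end) of the domain = syllable 2.
  → primary stress on syllable 2.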